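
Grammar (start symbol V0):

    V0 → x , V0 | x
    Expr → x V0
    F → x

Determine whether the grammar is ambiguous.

Unambiguous

Only V0 is reachable from V0; ignoring the rest: The reachable grammar is A → atom sep A | atom. Each atom is followed by either the separator (recurse) or end-of-string (stop) — no choice point.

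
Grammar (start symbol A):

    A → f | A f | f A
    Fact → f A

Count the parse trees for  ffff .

8

Parse trees for ffff:
  [A [A [A [A f] f] f] f]
  [A [A [A f [A f]] f] f]
  [A [A f [A [A f] f]] f]
  [A [A f [A f [A f]]] f]
  [A f [A [A [A f] f] f]]
  [A f [A [A f [A f]] f]]
  [A f [A f [A [A f] f]]]
  [A f [A f [A f [A f]]]]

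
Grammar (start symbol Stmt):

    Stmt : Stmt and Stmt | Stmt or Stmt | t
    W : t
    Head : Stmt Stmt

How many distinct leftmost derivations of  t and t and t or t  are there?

5

Parse trees for t and t and t or t:
  [Stmt [Stmt t] and [Stmt [Stmt t] and [Stmt [Stmt t] or [Stmt t]]]]
  [Stmt [Stmt t] and [Stmt [Stmt [Stmt t] and [Stmt t]] or [Stmt t]]]
  [Stmt [Stmt [Stmt t] and [Stmt t]] and [Stmt [Stmt t] or [Stmt t]]]
  [Stmt [Stmt [Stmt t] and [Stmt [Stmt t] and [Stmt t]]] or [Stmt t]]
  [Stmt [Stmt [Stmt [Stmt t] and [Stmt t]] and [Stmt t]] or [Stmt t]]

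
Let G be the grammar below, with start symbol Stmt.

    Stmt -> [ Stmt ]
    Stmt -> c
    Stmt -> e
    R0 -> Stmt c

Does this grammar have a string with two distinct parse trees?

Only Stmt is reachable from Stmt; ignoring the rest: Each string is a nest of matched brackets around a single atom. An opening bracket forces the recursive rule; an atom forces the base rule.

Unambiguous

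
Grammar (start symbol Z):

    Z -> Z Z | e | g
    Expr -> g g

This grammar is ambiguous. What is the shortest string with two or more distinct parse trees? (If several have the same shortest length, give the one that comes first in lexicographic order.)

e e e

length 1: no string has ≥2 trees
length 2: no string has ≥2 trees
length 3: e e e has 2 parse trees

Two derivations of e e e:
  Z ⇒ Z Z ⇒ Z Z Z ⇒ e Z Z ⇒ e e Z ⇒ e e e
  Z ⇒ Z Z ⇒ e Z ⇒ e Z Z ⇒ e e Z ⇒ e e e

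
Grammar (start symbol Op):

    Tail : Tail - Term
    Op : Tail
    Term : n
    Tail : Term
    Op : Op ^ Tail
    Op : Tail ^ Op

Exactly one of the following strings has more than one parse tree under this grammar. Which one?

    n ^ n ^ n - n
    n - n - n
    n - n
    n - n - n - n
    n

n ^ n ^ n - n

n ^ n ^ n - n: 4 trees
n - n - n: 1 tree
n - n: 1 tree
n - n - n - n: 1 tree
n: 1 tree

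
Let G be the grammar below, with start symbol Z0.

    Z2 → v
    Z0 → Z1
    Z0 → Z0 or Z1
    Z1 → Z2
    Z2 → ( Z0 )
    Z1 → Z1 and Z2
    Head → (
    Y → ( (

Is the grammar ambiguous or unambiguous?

Unambiguous

(Head, Y are unreachable from Z0, so their rules don't affect L(Z0).) This is a standard precedence ladder (Z0 over Z1 over Z2), with each level left-recursive on its own operator ('or' at Z0, 'and' at Z1). That structure is LR(1), hence unambiguous.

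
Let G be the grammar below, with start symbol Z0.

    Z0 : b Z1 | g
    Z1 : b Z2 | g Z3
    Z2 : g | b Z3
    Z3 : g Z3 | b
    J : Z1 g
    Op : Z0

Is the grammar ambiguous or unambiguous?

(J, Op are unreachable from Z0, so their rules don't affect L(Z0).) Each reachable nonterminal has at most one production per leading terminal, and all productions are right-linear; the derivation is determined token-by-token.

Unambiguous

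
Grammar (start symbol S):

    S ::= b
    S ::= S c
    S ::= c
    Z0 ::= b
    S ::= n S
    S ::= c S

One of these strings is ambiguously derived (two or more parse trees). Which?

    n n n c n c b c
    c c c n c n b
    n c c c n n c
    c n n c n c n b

n n n c n c b c

n n n c n c b c: 7 trees
c c c n c n b: 1 tree
n c c c n n c: 1 tree
c n n c n c n b: 1 tree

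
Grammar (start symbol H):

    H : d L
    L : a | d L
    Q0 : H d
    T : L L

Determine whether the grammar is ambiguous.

Only H, L are reachable from H; ignoring the rest: Restricted to the reachable nonterminals, every rule has the form A → t or A → t B, and no two rules for the same A share a first terminal. The grammar encodes a DFA — one run per string.

Unambiguous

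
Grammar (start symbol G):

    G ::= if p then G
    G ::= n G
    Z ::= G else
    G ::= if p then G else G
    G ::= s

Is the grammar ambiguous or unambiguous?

Witness: if p then if p then s else s

Derivation 1: G ⇒ if p then G ⇒ if p then if p then G else G ⇒ if p then if p then s else G ⇒ if p then if p then s else s
Derivation 2: G ⇒ if p then G else G ⇒ if p then if p then G else G ⇒ if p then if p then s else G ⇒ if p then if p then s else s

Two distinct leftmost derivations for the same string.

Ambiguous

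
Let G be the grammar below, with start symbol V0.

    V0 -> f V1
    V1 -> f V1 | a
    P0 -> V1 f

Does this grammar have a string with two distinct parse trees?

(P0 is unreachable from V0, so its rules don't affect L(V0).) Each reachable nonterminal has at most one production per leading terminal, and all productions are right-linear; the derivation is determined token-by-token.

Unambiguous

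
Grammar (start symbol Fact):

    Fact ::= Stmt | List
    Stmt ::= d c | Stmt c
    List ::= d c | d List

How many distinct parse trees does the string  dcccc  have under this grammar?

Parse trees for dcccc:
  [Fact [Stmt [Stmt [Stmt [Stmt d c] c] c] c]]

1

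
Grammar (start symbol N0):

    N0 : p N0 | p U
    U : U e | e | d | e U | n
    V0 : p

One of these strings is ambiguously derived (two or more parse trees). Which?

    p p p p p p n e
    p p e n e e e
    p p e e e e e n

p p p p p p n e: 1 tree
p p e n e e e: 4 trees
p p e e e e e n: 1 tree

p p e n e e e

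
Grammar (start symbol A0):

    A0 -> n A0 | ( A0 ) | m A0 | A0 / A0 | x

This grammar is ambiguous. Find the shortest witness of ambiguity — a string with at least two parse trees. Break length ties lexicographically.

length 1: no string has ≥2 trees
length 2: no string has ≥2 trees
length 3: no string has ≥2 trees
length 4: m x / x has 2 parse trees

Two derivations of m x / x:
  A0 ⇒ m A0 ⇒ m A0 / A0 ⇒ m x / A0 ⇒ m x / x
  A0 ⇒ A0 / A0 ⇒ m A0 / A0 ⇒ m x / A0 ⇒ m x / x

m x / x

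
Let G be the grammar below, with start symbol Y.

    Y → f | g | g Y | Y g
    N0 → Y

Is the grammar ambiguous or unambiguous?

Ambiguous

Witness: g g

Derivation 1: Y ⇒ g Y ⇒ g g
Derivation 2: Y ⇒ Y g ⇒ g g

Two distinct leftmost derivations for the same string.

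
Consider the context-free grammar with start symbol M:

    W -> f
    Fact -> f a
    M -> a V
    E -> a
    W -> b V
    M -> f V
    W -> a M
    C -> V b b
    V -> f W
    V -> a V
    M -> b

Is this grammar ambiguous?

Only M, V, W are reachable from M; ignoring the rest: Restricted to the reachable nonterminals, every rule has the form A → t or A → t B, and no two rules for the same A share a first terminal. The grammar encodes a DFA — one run per string.

Unambiguous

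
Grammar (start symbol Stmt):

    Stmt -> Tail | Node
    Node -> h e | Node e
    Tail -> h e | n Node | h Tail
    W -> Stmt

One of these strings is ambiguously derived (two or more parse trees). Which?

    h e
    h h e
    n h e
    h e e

h e: 2 trees
h h e: 1 tree
n h e: 1 tree
h e e: 1 tree

h e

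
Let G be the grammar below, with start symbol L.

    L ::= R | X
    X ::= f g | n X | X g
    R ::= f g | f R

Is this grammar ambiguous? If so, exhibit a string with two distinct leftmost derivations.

Ambiguous

Witness: f g

Derivation 1: L ⇒ R ⇒ f g
Derivation 2: L ⇒ X ⇒ f g

Two distinct leftmost derivations for the same string.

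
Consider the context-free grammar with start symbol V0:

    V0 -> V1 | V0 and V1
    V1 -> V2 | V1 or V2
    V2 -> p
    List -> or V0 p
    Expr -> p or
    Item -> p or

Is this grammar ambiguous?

(List, Expr, Item are unreachable from V0, so their rules don't affect L(V0).) The grammar is stratified — V0 handles 'and' (left-recursive), V1 handles 'or', V2 atoms. Each operator has a fixed associativity and precedence level, so every string has one parse.

Unambiguous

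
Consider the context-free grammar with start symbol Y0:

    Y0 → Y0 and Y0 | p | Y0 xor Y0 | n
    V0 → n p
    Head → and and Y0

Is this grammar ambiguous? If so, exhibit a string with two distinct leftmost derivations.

Ambiguous

Witness: n and n and n

Derivation 1: Y0 ⇒ Y0 and Y0 ⇒ Y0 and Y0 and Y0 ⇒ n and Y0 and Y0 ⇒ n and n and Y0 ⇒ n and n and n
Derivation 2: Y0 ⇒ Y0 and Y0 ⇒ n and Y0 ⇒ n and Y0 and Y0 ⇒ n and n and Y0 ⇒ n and n and n

Two distinct leftmost derivations for the same string.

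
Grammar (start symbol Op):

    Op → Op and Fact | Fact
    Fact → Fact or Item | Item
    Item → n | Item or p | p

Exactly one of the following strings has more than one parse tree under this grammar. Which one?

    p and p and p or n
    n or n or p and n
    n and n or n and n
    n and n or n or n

n or n or p and n

p and p and p or n: 1 tree
n or n or p and n: 2 trees
n and n or n and n: 1 tree
n and n or n or n: 1 tree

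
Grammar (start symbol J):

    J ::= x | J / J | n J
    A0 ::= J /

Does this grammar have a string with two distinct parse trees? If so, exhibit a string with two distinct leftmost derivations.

Ambiguous

Witness: n x / x

Derivation 1: J ⇒ J / J ⇒ n J / J ⇒ n x / J ⇒ n x / x
Derivation 2: J ⇒ n J ⇒ n J / J ⇒ n x / J ⇒ n x / x

Two distinct leftmost derivations for the same string.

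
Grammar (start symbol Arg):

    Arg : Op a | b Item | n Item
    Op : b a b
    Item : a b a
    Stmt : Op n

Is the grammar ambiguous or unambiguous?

Ambiguous

Witness: b a b a

Derivation 1: Arg ⇒ Op a ⇒ b a b a
Derivation 2: Arg ⇒ b Item ⇒ b a b a

Two distinct leftmost derivations for the same string.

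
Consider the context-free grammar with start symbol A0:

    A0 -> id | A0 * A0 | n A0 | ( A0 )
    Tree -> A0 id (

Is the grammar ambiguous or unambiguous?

Witness: n id * id

Derivation 1: A0 ⇒ A0 * A0 ⇒ n A0 * A0 ⇒ n id * A0 ⇒ n id * id
Derivation 2: A0 ⇒ n A0 ⇒ n A0 * A0 ⇒ n id * A0 ⇒ n id * id

Two distinct leftmost derivations for the same string.

Ambiguous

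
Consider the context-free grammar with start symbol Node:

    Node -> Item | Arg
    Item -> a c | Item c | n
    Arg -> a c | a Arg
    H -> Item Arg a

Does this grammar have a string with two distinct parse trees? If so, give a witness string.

Ambiguous

Witness: a c

Derivation 1: Node ⇒ Item ⇒ a c
Derivation 2: Node ⇒ Arg ⇒ a c

Two distinct leftmost derivations for the same string.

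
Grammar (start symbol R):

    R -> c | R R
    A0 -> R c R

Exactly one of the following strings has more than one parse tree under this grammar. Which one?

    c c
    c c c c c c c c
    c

c c c c c c c c

c c: 1 tree
c c c c c c c c: 429 trees
c: 1 tree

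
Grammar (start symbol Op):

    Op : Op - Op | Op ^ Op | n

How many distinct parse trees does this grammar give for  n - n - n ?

2

Parse trees for n - n - n:
  [Op [Op n] - [Op [Op n] - [Op n]]]
  [Op [Op [Op n] - [Op n]] - [Op n]]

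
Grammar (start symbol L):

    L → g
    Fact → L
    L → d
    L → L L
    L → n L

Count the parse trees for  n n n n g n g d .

25

Parse trees for n n n n g n g d (showing first 6 of 25):
  [L [L n [L n [L n [L n [L g]]]]] [L [L n [L g]] [L d]]]
  [L [L n [L n [L n [L n [L g]]]]] [L n [L [L g] [L d]]]]
  [L [L [L n [L n [L n [L n [L g]]]]] [L n [L g]]] [L d]]
  [L [L n [L [L n [L n [L n [L g]]]] [L n [L g]]]] [L d]]
  [L [L n [L n [L [L n [L n [L g]]] [L n [L g]]]]] [L d]]
  [L [L n [L n [L n [L [L n [L g]] [L n [L g]]]]]] [L d]]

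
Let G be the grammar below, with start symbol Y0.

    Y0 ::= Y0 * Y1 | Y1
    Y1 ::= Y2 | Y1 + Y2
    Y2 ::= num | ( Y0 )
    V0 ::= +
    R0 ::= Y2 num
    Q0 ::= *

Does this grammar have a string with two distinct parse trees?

Only Y0, Y1, Y2 are reachable from Y0; ignoring the rest: Y0 → Y0 * Y1 | Y1  ;  Y1 → Y1 + Y2 | Y2  — a left-associative chain with Y2 at the bottom. Each string factors uniquely by precedence.

Unambiguous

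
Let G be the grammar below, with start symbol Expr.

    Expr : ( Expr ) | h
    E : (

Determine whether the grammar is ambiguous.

Unambiguous

Only Expr is reachable from Expr; ignoring the rest: L(Expr) is { openⁿ atom closeⁿ : n ≥ 0 }. The bracket depth fixes n, and the derivation is forced at every step.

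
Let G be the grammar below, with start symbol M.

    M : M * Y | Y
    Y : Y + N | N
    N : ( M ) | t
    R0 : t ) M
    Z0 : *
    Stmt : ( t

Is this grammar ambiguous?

Only M, Y, N are reachable from M; ignoring the rest: The grammar is stratified — M handles '*' (left-recursive), Y handles '+', N atoms. Each operator has a fixed associativity and precedence level, so every string has one parse.

Unambiguous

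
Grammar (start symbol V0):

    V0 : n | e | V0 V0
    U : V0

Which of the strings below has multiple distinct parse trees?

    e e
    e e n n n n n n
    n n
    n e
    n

e e n n n n n n

e e: 1 tree
e e n n n n n n: 429 trees
n n: 1 tree
n e: 1 tree
n: 1 tree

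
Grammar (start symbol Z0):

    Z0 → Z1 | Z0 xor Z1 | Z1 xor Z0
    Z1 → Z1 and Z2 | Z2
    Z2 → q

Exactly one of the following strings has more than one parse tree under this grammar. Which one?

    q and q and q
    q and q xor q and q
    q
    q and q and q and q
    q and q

q and q and q: 1 tree
q and q xor q and q: 2 trees
q: 1 tree
q and q and q and q: 1 tree
q and q: 1 tree

q and q xor q and q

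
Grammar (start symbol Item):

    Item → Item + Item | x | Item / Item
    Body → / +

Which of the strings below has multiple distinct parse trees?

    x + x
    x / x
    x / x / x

x / x / x

x + x: 1 tree
x / x: 1 tree
x / x / x: 2 trees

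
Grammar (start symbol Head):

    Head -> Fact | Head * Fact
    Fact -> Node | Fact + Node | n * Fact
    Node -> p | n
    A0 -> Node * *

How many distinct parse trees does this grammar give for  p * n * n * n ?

Parse trees for p * n * n * n:
  [Head [Head [Fact [Node p]]] * [Fact n * [Fact n * [Fact [Node n]]]]]
  [Head [Head [Head [Fact [Node p]]] * [Fact [Node n]]] * [Fact n * [Fact [Node n]]]]
  [Head [Head [Head [Fact [Node p]]] * [Fact n * [Fact [Node n]]]] * [Fact [Node n]]]
  [Head [Head [Head [Head [Fact [Node p]]] * [Fact [Node n]]] * [Fact [Node n]]] * [Fact [Node n]]]

4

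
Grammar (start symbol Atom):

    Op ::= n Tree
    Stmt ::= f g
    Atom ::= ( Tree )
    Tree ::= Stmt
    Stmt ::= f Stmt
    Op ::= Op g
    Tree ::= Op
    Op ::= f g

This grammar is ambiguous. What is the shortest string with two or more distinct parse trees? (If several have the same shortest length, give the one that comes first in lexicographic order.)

length 4: ( f g ) has 2 parse trees

Two derivations of ( f g ):
  Atom ⇒ ( Tree ) ⇒ ( Stmt ) ⇒ ( f g )
  Atom ⇒ ( Tree ) ⇒ ( Op ) ⇒ ( f g )

( f g )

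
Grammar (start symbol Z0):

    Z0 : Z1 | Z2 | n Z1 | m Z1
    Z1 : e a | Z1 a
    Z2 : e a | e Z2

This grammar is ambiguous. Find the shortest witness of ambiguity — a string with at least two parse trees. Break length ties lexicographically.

length 2: e a has 2 parse trees

Two derivations of e a:
  Z0 ⇒ Z1 ⇒ e a
  Z0 ⇒ Z2 ⇒ e a

e a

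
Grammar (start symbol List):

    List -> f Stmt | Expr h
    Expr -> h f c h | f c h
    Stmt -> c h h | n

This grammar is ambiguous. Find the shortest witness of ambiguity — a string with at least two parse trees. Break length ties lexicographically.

f c h h

length 2: no string has ≥2 trees
length 4: f c h h has 2 parse trees

Two derivations of f c h h:
  List ⇒ f Stmt ⇒ f c h h
  List ⇒ Expr h ⇒ f c h h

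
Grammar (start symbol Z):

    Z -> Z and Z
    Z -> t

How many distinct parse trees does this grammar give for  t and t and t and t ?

5

Parse trees for t and t and t and t:
  [Z [Z t] and [Z [Z t] and [Z [Z t] and [Z t]]]]
  [Z [Z t] and [Z [Z [Z t] and [Z t]] and [Z t]]]
  [Z [Z [Z t] and [Z t]] and [Z [Z t] and [Z t]]]
  [Z [Z [Z t] and [Z [Z t] and [Z t]]] and [Z t]]
  [Z [Z [Z [Z t] and [Z t]] and [Z t]] and [Z t]]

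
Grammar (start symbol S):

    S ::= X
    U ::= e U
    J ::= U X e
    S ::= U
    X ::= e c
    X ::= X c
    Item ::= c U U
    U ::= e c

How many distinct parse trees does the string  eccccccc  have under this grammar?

Parse trees for eccccccc:
  [S [X [X [X [X [X [X [X e c] c] c] c] c] c] c]]

1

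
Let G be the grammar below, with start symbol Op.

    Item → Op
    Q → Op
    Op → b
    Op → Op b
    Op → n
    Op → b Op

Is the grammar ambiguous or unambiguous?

Witness: b b

Derivation 1: Op ⇒ Op b ⇒ b b
Derivation 2: Op ⇒ b Op ⇒ b b

Two distinct leftmost derivations for the same string.

Ambiguous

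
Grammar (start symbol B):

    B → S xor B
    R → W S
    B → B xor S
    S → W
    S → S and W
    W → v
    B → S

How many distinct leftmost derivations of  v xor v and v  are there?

Parse trees for v xor v and v:
  [B [S [W v]] xor [B [S [S [W v]] and [W v]]]]
  [B [B [S [W v]]] xor [S [S [W v]] and [W v]]]

2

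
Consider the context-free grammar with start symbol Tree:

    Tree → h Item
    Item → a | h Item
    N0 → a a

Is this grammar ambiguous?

Unambiguous

(N0 is unreachable from Tree, so its rules don't affect L(Tree).) Each reachable nonterminal has at most one production per leading terminal, and all productions are right-linear; the derivation is determined token-by-token.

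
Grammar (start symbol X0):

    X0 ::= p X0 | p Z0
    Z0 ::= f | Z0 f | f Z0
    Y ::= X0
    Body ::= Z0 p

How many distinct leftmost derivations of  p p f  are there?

1

Parse trees for p p f:
  [X0 p [X0 p [Z0 f]]]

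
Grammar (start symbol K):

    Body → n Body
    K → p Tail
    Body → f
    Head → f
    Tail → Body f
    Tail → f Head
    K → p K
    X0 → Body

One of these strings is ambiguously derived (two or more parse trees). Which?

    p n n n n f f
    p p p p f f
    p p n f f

p p p p f f

p n n n n f f: 1 tree
p p p p f f: 2 trees
p p n f f: 1 tree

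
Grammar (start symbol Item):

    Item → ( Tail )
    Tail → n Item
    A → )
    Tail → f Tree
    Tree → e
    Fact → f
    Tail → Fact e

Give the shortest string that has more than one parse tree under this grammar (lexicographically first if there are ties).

( f e )

length 4: ( f e ) has 2 parse trees

Two derivations of ( f e ):
  Item ⇒ ( Tail ) ⇒ ( f Tree ) ⇒ ( f e )
  Item ⇒ ( Tail ) ⇒ ( Fact e ) ⇒ ( f e )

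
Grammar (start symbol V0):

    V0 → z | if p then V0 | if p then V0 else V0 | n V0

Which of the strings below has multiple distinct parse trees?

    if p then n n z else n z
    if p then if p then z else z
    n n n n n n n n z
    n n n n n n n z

if p then if p then z else z

if p then n n z else n z: 1 tree
if p then if p then z else z: 2 trees
n n n n n n n n z: 1 tree
n n n n n n n z: 1 tree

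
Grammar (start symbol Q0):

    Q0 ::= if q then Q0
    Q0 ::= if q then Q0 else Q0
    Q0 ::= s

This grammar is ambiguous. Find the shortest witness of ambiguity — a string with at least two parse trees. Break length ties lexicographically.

if q then if q then s else s

length 1: no string has ≥2 trees
length 4: no string has ≥2 trees
length 6: no string has ≥2 trees
length 7: no string has ≥2 trees
length 9: if q then if q then s else s has 2 parse trees

Two derivations of if q then if q then s else s:
  Q0 ⇒ if q then Q0 ⇒ if q then if q then Q0 else Q0 ⇒ if q then if q then s else Q0 ⇒ if q then if q then s else s
  Q0 ⇒ if q then Q0 else Q0 ⇒ if q then if q then Q0 else Q0 ⇒ if q then if q then s else Q0 ⇒ if q then if q then s else s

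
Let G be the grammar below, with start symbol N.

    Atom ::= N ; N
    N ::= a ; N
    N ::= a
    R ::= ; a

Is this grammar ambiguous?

Unambiguous

Only N is reachable from N; ignoring the rest: Right-recursive list with a separator: after each atom, whether the separator follows determines the rule. One parse per string.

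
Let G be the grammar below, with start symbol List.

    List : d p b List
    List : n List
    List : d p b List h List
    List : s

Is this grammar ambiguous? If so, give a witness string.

Witness: d p b d p b s h s

Derivation 1: List ⇒ d p b List ⇒ d p b d p b List h List ⇒ d p b d p b s h List ⇒ d p b d p b s h s
Derivation 2: List ⇒ d p b List h List ⇒ d p b d p b List h List ⇒ d p b d p b s h List ⇒ d p b d p b s h s

Two distinct leftmost derivations for the same string.

Ambiguous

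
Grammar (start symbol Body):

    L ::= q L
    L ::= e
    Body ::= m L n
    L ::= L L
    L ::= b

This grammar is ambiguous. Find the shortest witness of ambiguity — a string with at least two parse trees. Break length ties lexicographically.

length 3: no string has ≥2 trees
length 4: no string has ≥2 trees
length 5: m b b b n has 2 parse trees

Two derivations of m b b b n:
  Body ⇒ m L n ⇒ m L L n ⇒ m L L L n ⇒ m b L L n ⇒ m b b L n ⇒ m b b b n
  Body ⇒ m L n ⇒ m L L n ⇒ m b L n ⇒ m b L L n ⇒ m b b L n ⇒ m b b b n

m b b b n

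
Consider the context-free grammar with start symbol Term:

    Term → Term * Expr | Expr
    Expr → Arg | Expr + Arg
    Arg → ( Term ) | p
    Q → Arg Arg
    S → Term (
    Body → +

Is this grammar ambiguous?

Only Term, Expr, Arg are reachable from Term; ignoring the rest: The grammar is stratified — Term handles '*' (left-recursive), Expr handles '+', Arg atoms. Each operator has a fixed associativity and precedence level, so every string has one parse.

Unambiguous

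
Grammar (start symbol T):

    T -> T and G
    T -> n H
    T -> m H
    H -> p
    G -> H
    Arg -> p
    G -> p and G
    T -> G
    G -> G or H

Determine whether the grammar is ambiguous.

Witness: p and p

Derivation 1: T ⇒ T and G ⇒ G and G ⇒ H and G ⇒ p and G ⇒ p and H ⇒ p and p
Derivation 2: T ⇒ G ⇒ p and G ⇒ p and H ⇒ p and p

Two distinct leftmost derivations for the same string.

Ambiguous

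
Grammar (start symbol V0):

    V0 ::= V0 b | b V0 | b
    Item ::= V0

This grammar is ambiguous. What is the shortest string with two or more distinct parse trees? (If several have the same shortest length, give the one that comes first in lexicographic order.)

length 1: no string has ≥2 trees
length 2: b b has 2 parse trees

Two derivations of b b:
  V0 ⇒ V0 b ⇒ b b
  V0 ⇒ b V0 ⇒ b b

b b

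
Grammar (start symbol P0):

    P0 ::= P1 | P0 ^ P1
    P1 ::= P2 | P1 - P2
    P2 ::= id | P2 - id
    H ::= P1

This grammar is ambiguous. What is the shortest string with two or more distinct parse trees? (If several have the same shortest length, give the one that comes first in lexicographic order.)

length 1: no string has ≥2 trees
length 3: id - id has 2 parse trees

Two derivations of id - id:
  P0 ⇒ P1 ⇒ P2 ⇒ P2 - id ⇒ id - id
  P0 ⇒ P1 ⇒ P1 - P2 ⇒ P2 - P2 ⇒ id - P2 ⇒ id - id

id - id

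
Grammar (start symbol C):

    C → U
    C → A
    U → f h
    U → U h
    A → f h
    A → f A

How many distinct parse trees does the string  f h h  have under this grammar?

Parse trees for f h h:
  [C [U [U f h] h]]

1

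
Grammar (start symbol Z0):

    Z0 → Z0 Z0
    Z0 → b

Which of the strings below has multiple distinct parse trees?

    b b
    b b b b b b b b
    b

b b b b b b b b

b b: 1 tree
b b b b b b b b: 429 trees
b: 1 tree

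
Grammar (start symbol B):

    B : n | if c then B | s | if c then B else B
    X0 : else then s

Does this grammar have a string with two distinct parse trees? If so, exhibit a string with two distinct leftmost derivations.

Ambiguous

Witness: if c then if c then n else n

Derivation 1: B ⇒ if c then B ⇒ if c then if c then B else B ⇒ if c then if c then n else B ⇒ if c then if c then n else n
Derivation 2: B ⇒ if c then B else B ⇒ if c then if c then B else B ⇒ if c then if c then n else B ⇒ if c then if c then n else n

Two distinct leftmost derivations for the same string.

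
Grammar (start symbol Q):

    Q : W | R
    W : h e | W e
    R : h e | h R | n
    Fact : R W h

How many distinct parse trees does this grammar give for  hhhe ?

1

Parse trees for hhhe:
  [Q [R h [R h [R h e]]]]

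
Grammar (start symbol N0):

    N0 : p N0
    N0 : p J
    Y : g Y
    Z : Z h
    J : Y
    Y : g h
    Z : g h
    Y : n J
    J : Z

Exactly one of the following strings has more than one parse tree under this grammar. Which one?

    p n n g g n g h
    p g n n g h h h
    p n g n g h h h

p n n g g n g h: 2 trees
p g n n g h h h: 1 tree
p n g n g h h h: 1 tree

p n n g g n g h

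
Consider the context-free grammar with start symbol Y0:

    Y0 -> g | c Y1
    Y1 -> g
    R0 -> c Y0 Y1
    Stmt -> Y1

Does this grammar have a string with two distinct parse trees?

(R0, Stmt are unreachable from Y0, so their rules don't affect L(Y0).) Each reachable nonterminal has at most one production per leading terminal, and all productions are right-linear; the derivation is determined token-by-token.

Unambiguous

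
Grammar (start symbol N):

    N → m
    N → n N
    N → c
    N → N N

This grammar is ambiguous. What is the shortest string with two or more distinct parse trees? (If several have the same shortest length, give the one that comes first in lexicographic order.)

c c c

length 1: no string has ≥2 trees
length 2: no string has ≥2 trees
length 3: c c c has 2 parse trees

Two derivations of c c c:
  N ⇒ N N ⇒ c N ⇒ c N N ⇒ c c N ⇒ c c c
  N ⇒ N N ⇒ N N N ⇒ c N N ⇒ c c N ⇒ c c c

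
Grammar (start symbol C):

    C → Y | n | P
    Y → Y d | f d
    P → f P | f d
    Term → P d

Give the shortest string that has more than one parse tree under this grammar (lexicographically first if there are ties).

length 1: no string has ≥2 trees
length 2: f d has 2 parse trees

Two derivations of f d:
  C ⇒ Y ⇒ f d
  C ⇒ P ⇒ f d

f d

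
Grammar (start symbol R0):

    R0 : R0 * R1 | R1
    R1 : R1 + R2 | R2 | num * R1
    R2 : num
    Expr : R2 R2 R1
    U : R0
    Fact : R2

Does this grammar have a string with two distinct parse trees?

Ambiguous

Witness: num * num

Derivation 1: R0 ⇒ R0 * R1 ⇒ R1 * R1 ⇒ R2 * R1 ⇒ num * R1 ⇒ num * R2 ⇒ num * num
Derivation 2: R0 ⇒ R1 ⇒ num * R1 ⇒ num * R2 ⇒ num * num

Two distinct leftmost derivations for the same string.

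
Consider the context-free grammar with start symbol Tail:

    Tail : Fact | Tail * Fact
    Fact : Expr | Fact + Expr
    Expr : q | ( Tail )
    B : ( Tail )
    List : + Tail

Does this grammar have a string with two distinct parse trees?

Unambiguous

Only Tail, Fact, Expr are reachable from Tail; ignoring the rest: This is a standard precedence ladder (Tail over Fact over Expr), with each level left-recursive on its own operator ('*' at Tail, '+' at Fact). That structure is LR(1), hence unambiguous.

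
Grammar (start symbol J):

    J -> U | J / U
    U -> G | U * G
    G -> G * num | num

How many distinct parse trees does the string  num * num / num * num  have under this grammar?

4

Parse trees for num * num / num * num:
  [J [J [U [G [G num] * num]]] / [U [G [G num] * num]]]
  [J [J [U [G [G num] * num]]] / [U [U [G num]] * [G num]]]
  [J [J [U [U [G num]] * [G num]]] / [U [G [G num] * num]]]
  [J [J [U [U [G num]] * [G num]]] / [U [U [G num]] * [G num]]]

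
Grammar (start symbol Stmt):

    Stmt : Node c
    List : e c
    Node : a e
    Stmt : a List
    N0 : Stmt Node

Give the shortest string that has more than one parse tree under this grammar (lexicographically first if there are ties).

a e c

length 3: a e c has 2 parse trees

Two derivations of a e c:
  Stmt ⇒ Node c ⇒ a e c
  Stmt ⇒ a List ⇒ a e c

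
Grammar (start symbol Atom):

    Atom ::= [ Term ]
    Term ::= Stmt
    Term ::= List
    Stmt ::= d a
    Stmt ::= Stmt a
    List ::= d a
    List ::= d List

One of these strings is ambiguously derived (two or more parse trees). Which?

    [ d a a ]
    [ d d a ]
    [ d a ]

[ d a a ]: 1 tree
[ d d a ]: 1 tree
[ d a ]: 2 trees

[ d a ]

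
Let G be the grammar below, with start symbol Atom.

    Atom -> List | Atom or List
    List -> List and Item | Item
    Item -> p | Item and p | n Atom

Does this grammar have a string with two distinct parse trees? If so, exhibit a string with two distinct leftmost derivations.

Ambiguous

Witness: p and p

Derivation 1: Atom ⇒ List ⇒ List and Item ⇒ Item and Item ⇒ p and Item ⇒ p and p
Derivation 2: Atom ⇒ List ⇒ Item ⇒ Item and p ⇒ p and p

Two distinct leftmost derivations for the same string.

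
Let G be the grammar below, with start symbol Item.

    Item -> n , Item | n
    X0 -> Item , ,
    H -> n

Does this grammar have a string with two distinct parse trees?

Unambiguous

Only Item is reachable from Item; ignoring the rest: Right-recursive list with a separator: after each atom, whether the separator follows determines the rule. One parse per string.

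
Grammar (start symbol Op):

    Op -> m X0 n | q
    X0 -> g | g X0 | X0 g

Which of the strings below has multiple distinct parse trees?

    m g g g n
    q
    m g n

m g g g n

m g g g n: 4 trees
q: 1 tree
m g n: 1 tree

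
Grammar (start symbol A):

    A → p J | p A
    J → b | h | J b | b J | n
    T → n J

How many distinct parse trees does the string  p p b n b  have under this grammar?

2

Parse trees for p p b n b:
  [A p [A p [J [J b [J n]] b]]]
  [A p [A p [J b [J [J n] b]]]]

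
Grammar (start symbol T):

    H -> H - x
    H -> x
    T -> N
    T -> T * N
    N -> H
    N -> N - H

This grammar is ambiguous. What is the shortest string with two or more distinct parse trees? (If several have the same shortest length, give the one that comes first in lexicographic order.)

length 1: no string has ≥2 trees
length 3: x - x has 2 parse trees

Two derivations of x - x:
  T ⇒ N ⇒ H ⇒ H - x ⇒ x - x
  T ⇒ N ⇒ N - H ⇒ H - H ⇒ x - H ⇒ x - x

x - x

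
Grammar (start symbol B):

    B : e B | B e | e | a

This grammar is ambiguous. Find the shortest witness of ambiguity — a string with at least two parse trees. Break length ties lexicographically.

length 1: no string has ≥2 trees
length 2: e e has 2 parse trees

Two derivations of e e:
  B ⇒ e B ⇒ e e
  B ⇒ B e ⇒ e e

e e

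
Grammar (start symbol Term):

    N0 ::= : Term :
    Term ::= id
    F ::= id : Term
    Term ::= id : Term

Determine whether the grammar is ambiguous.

Unambiguous

(N0, F are unreachable from Term, so their rules don't affect L(Term).) The reachable grammar is A → atom sep A | atom. Each atom is followed by either the separator (recurse) or end-of-string (stop) — no choice point.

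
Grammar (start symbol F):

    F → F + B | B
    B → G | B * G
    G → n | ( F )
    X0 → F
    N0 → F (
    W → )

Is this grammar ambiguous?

(X0, N0, W are unreachable from F, so their rules don't affect L(F).) This is a standard precedence ladder (F over B over G), with each level left-recursive on its own operator ('+' at F, '*' at B). That structure is LR(1), hence unambiguous.

Unambiguous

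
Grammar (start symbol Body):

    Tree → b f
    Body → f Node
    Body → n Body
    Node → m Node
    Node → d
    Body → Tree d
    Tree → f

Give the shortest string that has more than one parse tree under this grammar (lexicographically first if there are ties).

f d

length 2: f d has 2 parse trees

Two derivations of f d:
  Body ⇒ f Node ⇒ f d
  Body ⇒ Tree d ⇒ f d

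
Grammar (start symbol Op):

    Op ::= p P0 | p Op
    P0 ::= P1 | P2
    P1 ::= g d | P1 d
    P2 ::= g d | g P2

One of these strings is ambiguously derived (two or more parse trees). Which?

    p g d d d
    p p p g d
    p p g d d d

p g d d d: 1 tree
p p p g d: 2 trees
p p g d d d: 1 tree

p p p g d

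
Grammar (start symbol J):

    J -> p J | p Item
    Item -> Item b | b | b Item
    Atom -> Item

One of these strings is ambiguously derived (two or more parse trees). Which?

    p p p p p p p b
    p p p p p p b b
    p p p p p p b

p p p p p p p b: 1 tree
p p p p p p b b: 2 trees
p p p p p p b: 1 tree

p p p p p p b b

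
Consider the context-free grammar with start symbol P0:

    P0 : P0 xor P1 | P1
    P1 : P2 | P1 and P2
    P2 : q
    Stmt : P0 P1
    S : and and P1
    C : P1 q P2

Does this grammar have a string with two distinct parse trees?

(Stmt, S, C are unreachable from P0, so their rules don't affect L(P0).) This is a standard precedence ladder (P0 over P1 over P2), with each level left-recursive on its own operator ('xor' at P0, 'and' at P1). That structure is LR(1), hence unambiguous.

Unambiguous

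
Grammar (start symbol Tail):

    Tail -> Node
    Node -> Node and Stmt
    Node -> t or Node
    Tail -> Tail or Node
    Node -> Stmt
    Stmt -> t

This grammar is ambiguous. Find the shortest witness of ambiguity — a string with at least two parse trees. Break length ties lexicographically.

length 1: no string has ≥2 trees
length 3: t or t has 2 parse trees

Two derivations of t or t:
  Tail ⇒ Node ⇒ t or Node ⇒ t or Stmt ⇒ t or t
  Tail ⇒ Tail or Node ⇒ Node or Node ⇒ Stmt or Node ⇒ t or Node ⇒ t or Stmt ⇒ t or t

t or t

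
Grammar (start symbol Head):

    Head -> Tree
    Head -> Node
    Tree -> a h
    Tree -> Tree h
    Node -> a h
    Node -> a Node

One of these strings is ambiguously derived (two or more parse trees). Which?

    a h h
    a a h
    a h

a h h: 1 tree
a a h: 1 tree
a h: 2 trees

a h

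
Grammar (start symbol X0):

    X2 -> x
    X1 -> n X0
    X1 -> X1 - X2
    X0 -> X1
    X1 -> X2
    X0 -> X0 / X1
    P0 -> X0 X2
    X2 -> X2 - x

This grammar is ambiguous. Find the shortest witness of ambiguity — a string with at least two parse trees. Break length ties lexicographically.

length 1: no string has ≥2 trees
length 2: no string has ≥2 trees
length 3: x - x has 2 parse trees

Two derivations of x - x:
  X0 ⇒ X1 ⇒ X1 - X2 ⇒ X2 - X2 ⇒ x - X2 ⇒ x - x
  X0 ⇒ X1 ⇒ X2 ⇒ X2 - x ⇒ x - x

x - x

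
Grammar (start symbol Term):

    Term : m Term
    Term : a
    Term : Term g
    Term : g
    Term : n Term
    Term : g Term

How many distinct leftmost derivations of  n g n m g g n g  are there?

1

Parse trees for n g n m g g n g:
  [Term n [Term g [Term n [Term m [Term g [Term g [Term n [Term g]]]]]]]]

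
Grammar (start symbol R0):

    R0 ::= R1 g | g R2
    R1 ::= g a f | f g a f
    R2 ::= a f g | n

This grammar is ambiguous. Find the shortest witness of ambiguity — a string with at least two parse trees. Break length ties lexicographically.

g a f g

length 2: no string has ≥2 trees
length 4: g a f g has 2 parse trees

Two derivations of g a f g:
  R0 ⇒ R1 g ⇒ g a f g
  R0 ⇒ g R2 ⇒ g a f g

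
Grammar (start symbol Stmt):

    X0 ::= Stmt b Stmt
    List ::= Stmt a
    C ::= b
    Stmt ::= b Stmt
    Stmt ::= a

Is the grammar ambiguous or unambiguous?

Unambiguous

Only Stmt is reachable from Stmt; ignoring the rest: Restricted to the reachable nonterminals, every rule has the form A → t or A → t B, and no two rules for the same A share a first terminal. The grammar encodes a DFA — one run per string.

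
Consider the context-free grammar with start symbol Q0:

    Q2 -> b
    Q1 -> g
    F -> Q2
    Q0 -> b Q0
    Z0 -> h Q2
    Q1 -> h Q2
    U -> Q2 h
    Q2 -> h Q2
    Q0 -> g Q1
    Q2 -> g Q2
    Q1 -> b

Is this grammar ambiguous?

Unambiguous

Only Q0, Q1, Q2 are reachable from Q0; ignoring the rest: Each reachable nonterminal has at most one production per leading terminal, and all productions are right-linear; the derivation is determined token-by-token.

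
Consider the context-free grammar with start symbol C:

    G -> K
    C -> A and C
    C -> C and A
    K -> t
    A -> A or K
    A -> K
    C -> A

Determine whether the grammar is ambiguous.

Witness: t and t

Derivation 1: C ⇒ A and C ⇒ K and C ⇒ t and C ⇒ t and A ⇒ t and K ⇒ t and t
Derivation 2: C ⇒ C and A ⇒ A and A ⇒ K and A ⇒ t and A ⇒ t and K ⇒ t and t

Two distinct leftmost derivations for the same string.

Ambiguous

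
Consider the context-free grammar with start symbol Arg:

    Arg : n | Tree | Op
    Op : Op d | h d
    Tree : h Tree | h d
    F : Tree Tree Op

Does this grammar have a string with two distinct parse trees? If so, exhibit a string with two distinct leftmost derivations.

Witness: h d

Derivation 1: Arg ⇒ Tree ⇒ h d
Derivation 2: Arg ⇒ Op ⇒ h d

Two distinct leftmost derivations for the same string.

Ambiguous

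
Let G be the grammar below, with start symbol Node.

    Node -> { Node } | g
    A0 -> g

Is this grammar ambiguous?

Unambiguous

Only Node is reachable from Node; ignoring the rest: Each string is a nest of matched brackets around a single atom. An opening bracket forces the recursive rule; an atom forces the base rule.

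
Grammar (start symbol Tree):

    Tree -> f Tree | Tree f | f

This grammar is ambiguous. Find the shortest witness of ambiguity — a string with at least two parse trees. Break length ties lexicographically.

length 1: no string has ≥2 trees
length 2: f f has 2 parse trees

Two derivations of f f:
  Tree ⇒ f Tree ⇒ f f
  Tree ⇒ Tree f ⇒ f f

f f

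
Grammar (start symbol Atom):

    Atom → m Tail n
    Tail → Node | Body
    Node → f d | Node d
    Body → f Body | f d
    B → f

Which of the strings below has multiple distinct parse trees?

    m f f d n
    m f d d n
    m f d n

m f f d n: 1 tree
m f d d n: 1 tree
m f d n: 2 trees

m f d n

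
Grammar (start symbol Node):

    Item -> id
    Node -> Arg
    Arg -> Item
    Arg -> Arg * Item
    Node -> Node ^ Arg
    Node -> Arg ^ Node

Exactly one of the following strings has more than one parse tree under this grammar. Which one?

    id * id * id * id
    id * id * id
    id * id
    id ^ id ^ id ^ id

id ^ id ^ id ^ id

id * id * id * id: 1 tree
id * id * id: 1 tree
id * id: 1 tree
id ^ id ^ id ^ id: 8 trees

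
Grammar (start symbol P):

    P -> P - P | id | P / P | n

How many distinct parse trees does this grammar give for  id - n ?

Parse trees for id - n:
  [P [P id] - [P n]]

1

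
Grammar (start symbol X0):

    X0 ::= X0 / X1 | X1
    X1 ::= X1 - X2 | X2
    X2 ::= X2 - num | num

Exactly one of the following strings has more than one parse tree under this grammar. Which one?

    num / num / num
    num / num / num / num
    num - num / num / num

num / num / num: 1 tree
num / num / num / num: 1 tree
num - num / num / num: 2 trees

num - num / num / num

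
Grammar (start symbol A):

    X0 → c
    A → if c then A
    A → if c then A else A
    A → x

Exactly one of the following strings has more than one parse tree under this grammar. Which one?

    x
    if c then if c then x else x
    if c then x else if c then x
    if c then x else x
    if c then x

if c then if c then x else x

x: 1 tree
if c then if c then x else x: 2 trees
if c then x else if c then x: 1 tree
if c then x else x: 1 tree
if c then x: 1 tree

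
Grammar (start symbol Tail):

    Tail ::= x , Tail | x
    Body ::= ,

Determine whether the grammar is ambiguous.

Only Tail is reachable from Tail; ignoring the rest: The reachable grammar is A → atom sep A | atom. Each atom is followed by either the separator (recurse) or end-of-string (stop) — no choice point.

Unambiguous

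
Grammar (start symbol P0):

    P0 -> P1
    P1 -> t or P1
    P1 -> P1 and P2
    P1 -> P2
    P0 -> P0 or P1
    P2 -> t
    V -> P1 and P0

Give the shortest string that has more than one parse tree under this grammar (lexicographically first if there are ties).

t or t

length 1: no string has ≥2 trees
length 3: t or t has 2 parse trees

Two derivations of t or t:
  P0 ⇒ P1 ⇒ t or P1 ⇒ t or P2 ⇒ t or t
  P0 ⇒ P0 or P1 ⇒ P1 or P1 ⇒ P2 or P1 ⇒ t or P1 ⇒ t or P2 ⇒ t or t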